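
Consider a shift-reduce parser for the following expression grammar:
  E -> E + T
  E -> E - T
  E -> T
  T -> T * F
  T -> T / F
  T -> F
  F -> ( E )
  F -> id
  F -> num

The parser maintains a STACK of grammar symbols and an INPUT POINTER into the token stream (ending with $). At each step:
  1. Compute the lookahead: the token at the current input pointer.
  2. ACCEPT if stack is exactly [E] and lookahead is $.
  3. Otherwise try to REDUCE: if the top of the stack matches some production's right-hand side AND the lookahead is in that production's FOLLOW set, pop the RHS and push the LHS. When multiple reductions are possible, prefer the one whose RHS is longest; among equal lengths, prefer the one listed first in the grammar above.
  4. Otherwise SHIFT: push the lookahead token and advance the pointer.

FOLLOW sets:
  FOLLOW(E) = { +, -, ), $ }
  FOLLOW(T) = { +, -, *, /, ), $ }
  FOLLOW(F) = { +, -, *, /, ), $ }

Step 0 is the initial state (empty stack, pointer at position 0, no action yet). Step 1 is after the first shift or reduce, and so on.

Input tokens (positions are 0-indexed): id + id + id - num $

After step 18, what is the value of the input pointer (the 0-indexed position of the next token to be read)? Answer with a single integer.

Step 1: shift id. Stack=[id] ptr=1 lookahead=+ remaining=[+ id + id - num $]
Step 2: reduce F->id. Stack=[F] ptr=1 lookahead=+ remaining=[+ id + id - num $]
Step 3: reduce T->F. Stack=[T] ptr=1 lookahead=+ remaining=[+ id + id - num $]
Step 4: reduce E->T. Stack=[E] ptr=1 lookahead=+ remaining=[+ id + id - num $]
Step 5: shift +. Stack=[E +] ptr=2 lookahead=id remaining=[id + id - num $]
Step 6: shift id. Stack=[E + id] ptr=3 lookahead=+ remaining=[+ id - num $]
Step 7: reduce F->id. Stack=[E + F] ptr=3 lookahead=+ remaining=[+ id - num $]
Step 8: reduce T->F. Stack=[E + T] ptr=3 lookahead=+ remaining=[+ id - num $]
Step 9: reduce E->E + T. Stack=[E] ptr=3 lookahead=+ remaining=[+ id - num $]
Step 10: shift +. Stack=[E +] ptr=4 lookahead=id remaining=[id - num $]
Step 11: shift id. Stack=[E + id] ptr=5 lookahead=- remaining=[- num $]
Step 12: reduce F->id. Stack=[E + F] ptr=5 lookahead=- remaining=[- num $]
Step 13: reduce T->F. Stack=[E + T] ptr=5 lookahead=- remaining=[- num $]
Step 14: reduce E->E + T. Stack=[E] ptr=5 lookahead=- remaining=[- num $]
Step 15: shift -. Stack=[E -] ptr=6 lookahead=num remaining=[num $]
Step 16: shift num. Stack=[E - num] ptr=7 lookahead=$ remaining=[$]
Step 17: reduce F->num. Stack=[E - F] ptr=7 lookahead=$ remaining=[$]
Step 18: reduce T->F. Stack=[E - T] ptr=7 lookahead=$ remaining=[$]

Answer: 7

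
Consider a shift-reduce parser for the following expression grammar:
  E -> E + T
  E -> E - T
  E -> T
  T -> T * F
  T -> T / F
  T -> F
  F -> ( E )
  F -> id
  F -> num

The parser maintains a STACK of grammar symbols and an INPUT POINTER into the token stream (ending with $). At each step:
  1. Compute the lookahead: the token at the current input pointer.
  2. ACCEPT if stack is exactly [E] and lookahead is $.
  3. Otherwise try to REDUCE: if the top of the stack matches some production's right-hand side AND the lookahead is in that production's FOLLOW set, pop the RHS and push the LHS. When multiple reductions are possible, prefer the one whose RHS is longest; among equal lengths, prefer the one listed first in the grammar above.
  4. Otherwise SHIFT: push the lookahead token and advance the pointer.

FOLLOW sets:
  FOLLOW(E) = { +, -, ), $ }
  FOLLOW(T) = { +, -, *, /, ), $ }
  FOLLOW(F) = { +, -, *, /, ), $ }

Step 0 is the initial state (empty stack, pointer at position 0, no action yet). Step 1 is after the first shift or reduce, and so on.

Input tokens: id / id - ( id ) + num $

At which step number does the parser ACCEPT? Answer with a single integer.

Step 1: shift id. Stack=[id] ptr=1 lookahead=/ remaining=[/ id - ( id ) + num $]
Step 2: reduce F->id. Stack=[F] ptr=1 lookahead=/ remaining=[/ id - ( id ) + num $]
Step 3: reduce T->F. Stack=[T] ptr=1 lookahead=/ remaining=[/ id - ( id ) + num $]
Step 4: shift /. Stack=[T /] ptr=2 lookahead=id remaining=[id - ( id ) + num $]
Step 5: shift id. Stack=[T / id] ptr=3 lookahead=- remaining=[- ( id ) + num $]
Step 6: reduce F->id. Stack=[T / F] ptr=3 lookahead=- remaining=[- ( id ) + num $]
Step 7: reduce T->T / F. Stack=[T] ptr=3 lookahead=- remaining=[- ( id ) + num $]
Step 8: reduce E->T. Stack=[E] ptr=3 lookahead=- remaining=[- ( id ) + num $]
Step 9: shift -. Stack=[E -] ptr=4 lookahead=( remaining=[( id ) + num $]
Step 10: shift (. Stack=[E - (] ptr=5 lookahead=id remaining=[id ) + num $]
Step 11: shift id. Stack=[E - ( id] ptr=6 lookahead=) remaining=[) + num $]
Step 12: reduce F->id. Stack=[E - ( F] ptr=6 lookahead=) remaining=[) + num $]
Step 13: reduce T->F. Stack=[E - ( T] ptr=6 lookahead=) remaining=[) + num $]
Step 14: reduce E->T. Stack=[E - ( E] ptr=6 lookahead=) remaining=[) + num $]
Step 15: shift ). Stack=[E - ( E )] ptr=7 lookahead=+ remaining=[+ num $]
Step 16: reduce F->( E ). Stack=[E - F] ptr=7 lookahead=+ remaining=[+ num $]
Step 17: reduce T->F. Stack=[E - T] ptr=7 lookahead=+ remaining=[+ num $]
Step 18: reduce E->E - T. Stack=[E] ptr=7 lookahead=+ remaining=[+ num $]
Step 19: shift +. Stack=[E +] ptr=8 lookahead=num remaining=[num $]
Step 20: shift num. Stack=[E + num] ptr=9 lookahead=$ remaining=[$]
Step 21: reduce F->num. Stack=[E + F] ptr=9 lookahead=$ remaining=[$]
Step 22: reduce T->F. Stack=[E + T] ptr=9 lookahead=$ remaining=[$]
Step 23: reduce E->E + T. Stack=[E] ptr=9 lookahead=$ remaining=[$]
Step 24: accept. Stack=[E] ptr=9 lookahead=$ remaining=[$]

Answer: 24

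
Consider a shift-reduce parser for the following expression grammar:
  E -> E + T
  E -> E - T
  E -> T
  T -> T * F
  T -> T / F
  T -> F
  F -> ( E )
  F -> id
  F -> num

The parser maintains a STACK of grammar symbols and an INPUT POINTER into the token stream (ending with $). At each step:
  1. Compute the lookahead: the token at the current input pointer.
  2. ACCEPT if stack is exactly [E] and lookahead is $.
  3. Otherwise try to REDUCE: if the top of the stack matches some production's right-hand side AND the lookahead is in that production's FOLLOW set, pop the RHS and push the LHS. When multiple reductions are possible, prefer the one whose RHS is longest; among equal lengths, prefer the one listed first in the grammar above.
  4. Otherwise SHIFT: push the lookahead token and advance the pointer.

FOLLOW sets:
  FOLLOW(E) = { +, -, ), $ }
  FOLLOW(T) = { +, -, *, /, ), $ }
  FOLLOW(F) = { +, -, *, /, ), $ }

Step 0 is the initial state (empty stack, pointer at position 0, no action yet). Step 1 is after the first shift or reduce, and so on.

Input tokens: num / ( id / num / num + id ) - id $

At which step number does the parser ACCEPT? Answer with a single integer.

Step 1: shift num. Stack=[num] ptr=1 lookahead=/ remaining=[/ ( id / num / num + id ) - id $]
Step 2: reduce F->num. Stack=[F] ptr=1 lookahead=/ remaining=[/ ( id / num / num + id ) - id $]
Step 3: reduce T->F. Stack=[T] ptr=1 lookahead=/ remaining=[/ ( id / num / num + id ) - id $]
Step 4: shift /. Stack=[T /] ptr=2 lookahead=( remaining=[( id / num / num + id ) - id $]
Step 5: shift (. Stack=[T / (] ptr=3 lookahead=id remaining=[id / num / num + id ) - id $]
Step 6: shift id. Stack=[T / ( id] ptr=4 lookahead=/ remaining=[/ num / num + id ) - id $]
Step 7: reduce F->id. Stack=[T / ( F] ptr=4 lookahead=/ remaining=[/ num / num + id ) - id $]
Step 8: reduce T->F. Stack=[T / ( T] ptr=4 lookahead=/ remaining=[/ num / num + id ) - id $]
Step 9: shift /. Stack=[T / ( T /] ptr=5 lookahead=num remaining=[num / num + id ) - id $]
Step 10: shift num. Stack=[T / ( T / num] ptr=6 lookahead=/ remaining=[/ num + id ) - id $]
Step 11: reduce F->num. Stack=[T / ( T / F] ptr=6 lookahead=/ remaining=[/ num + id ) - id $]
Step 12: reduce T->T / F. Stack=[T / ( T] ptr=6 lookahead=/ remaining=[/ num + id ) - id $]
Step 13: shift /. Stack=[T / ( T /] ptr=7 lookahead=num remaining=[num + id ) - id $]
Step 14: shift num. Stack=[T / ( T / num] ptr=8 lookahead=+ remaining=[+ id ) - id $]
Step 15: reduce F->num. Stack=[T / ( T / F] ptr=8 lookahead=+ remaining=[+ id ) - id $]
Step 16: reduce T->T / F. Stack=[T / ( T] ptr=8 lookahead=+ remaining=[+ id ) - id $]
Step 17: reduce E->T. Stack=[T / ( E] ptr=8 lookahead=+ remaining=[+ id ) - id $]
Step 18: shift +. Stack=[T / ( E +] ptr=9 lookahead=id remaining=[id ) - id $]
Step 19: shift id. Stack=[T / ( E + id] ptr=10 lookahead=) remaining=[) - id $]
Step 20: reduce F->id. Stack=[T / ( E + F] ptr=10 lookahead=) remaining=[) - id $]
Step 21: reduce T->F. Stack=[T / ( E + T] ptr=10 lookahead=) remaining=[) - id $]
Step 22: reduce E->E + T. Stack=[T / ( E] ptr=10 lookahead=) remaining=[) - id $]
Step 23: shift ). Stack=[T / ( E )] ptr=11 lookahead=- remaining=[- id $]
Step 24: reduce F->( E ). Stack=[T / F] ptr=11 lookahead=- remaining=[- id $]
Step 25: reduce T->T / F. Stack=[T] ptr=11 lookahead=- remaining=[- id $]
Step 26: reduce E->T. Stack=[E] ptr=11 lookahead=- remaining=[- id $]
Step 27: shift -. Stack=[E -] ptr=12 lookahead=id remaining=[id $]
Step 28: shift id. Stack=[E - id] ptr=13 lookahead=$ remaining=[$]
Step 29: reduce F->id. Stack=[E - F] ptr=13 lookahead=$ remaining=[$]
Step 30: reduce T->F. Stack=[E - T] ptr=13 lookahead=$ remaining=[$]
Step 31: reduce E->E - T. Stack=[E] ptr=13 lookahead=$ remaining=[$]
Step 32: accept. Stack=[E] ptr=13 lookahead=$ remaining=[$]

Answer: 32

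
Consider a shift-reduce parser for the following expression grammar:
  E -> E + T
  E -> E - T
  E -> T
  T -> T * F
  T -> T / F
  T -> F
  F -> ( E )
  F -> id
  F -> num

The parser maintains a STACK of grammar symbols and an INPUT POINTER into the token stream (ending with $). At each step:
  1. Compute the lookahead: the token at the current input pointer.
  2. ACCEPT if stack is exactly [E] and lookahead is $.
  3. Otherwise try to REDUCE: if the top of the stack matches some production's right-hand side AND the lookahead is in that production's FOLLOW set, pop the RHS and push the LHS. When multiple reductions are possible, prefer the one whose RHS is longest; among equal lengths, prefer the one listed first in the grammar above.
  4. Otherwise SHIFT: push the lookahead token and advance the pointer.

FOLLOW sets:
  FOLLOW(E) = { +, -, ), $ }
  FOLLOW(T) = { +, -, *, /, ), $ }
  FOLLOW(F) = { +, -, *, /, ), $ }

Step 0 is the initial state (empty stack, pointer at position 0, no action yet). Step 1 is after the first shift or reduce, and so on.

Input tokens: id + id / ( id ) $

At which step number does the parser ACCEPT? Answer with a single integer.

Answer: 19

Derivation:
Step 1: shift id. Stack=[id] ptr=1 lookahead=+ remaining=[+ id / ( id ) $]
Step 2: reduce F->id. Stack=[F] ptr=1 lookahead=+ remaining=[+ id / ( id ) $]
Step 3: reduce T->F. Stack=[T] ptr=1 lookahead=+ remaining=[+ id / ( id ) $]
Step 4: reduce E->T. Stack=[E] ptr=1 lookahead=+ remaining=[+ id / ( id ) $]
Step 5: shift +. Stack=[E +] ptr=2 lookahead=id remaining=[id / ( id ) $]
Step 6: shift id. Stack=[E + id] ptr=3 lookahead=/ remaining=[/ ( id ) $]
Step 7: reduce F->id. Stack=[E + F] ptr=3 lookahead=/ remaining=[/ ( id ) $]
Step 8: reduce T->F. Stack=[E + T] ptr=3 lookahead=/ remaining=[/ ( id ) $]
Step 9: shift /. Stack=[E + T /] ptr=4 lookahead=( remaining=[( id ) $]
Step 10: shift (. Stack=[E + T / (] ptr=5 lookahead=id remaining=[id ) $]
Step 11: shift id. Stack=[E + T / ( id] ptr=6 lookahead=) remaining=[) $]
Step 12: reduce F->id. Stack=[E + T / ( F] ptr=6 lookahead=) remaining=[) $]
Step 13: reduce T->F. Stack=[E + T / ( T] ptr=6 lookahead=) remaining=[) $]
Step 14: reduce E->T. Stack=[E + T / ( E] ptr=6 lookahead=) remaining=[) $]
Step 15: shift ). Stack=[E + T / ( E )] ptr=7 lookahead=$ remaining=[$]
Step 16: reduce F->( E ). Stack=[E + T / F] ptr=7 lookahead=$ remaining=[$]
Step 17: reduce T->T / F. Stack=[E + T] ptr=7 lookahead=$ remaining=[$]
Step 18: reduce E->E + T. Stack=[E] ptr=7 lookahead=$ remaining=[$]
Step 19: accept. Stack=[E] ptr=7 lookahead=$ remaining=[$]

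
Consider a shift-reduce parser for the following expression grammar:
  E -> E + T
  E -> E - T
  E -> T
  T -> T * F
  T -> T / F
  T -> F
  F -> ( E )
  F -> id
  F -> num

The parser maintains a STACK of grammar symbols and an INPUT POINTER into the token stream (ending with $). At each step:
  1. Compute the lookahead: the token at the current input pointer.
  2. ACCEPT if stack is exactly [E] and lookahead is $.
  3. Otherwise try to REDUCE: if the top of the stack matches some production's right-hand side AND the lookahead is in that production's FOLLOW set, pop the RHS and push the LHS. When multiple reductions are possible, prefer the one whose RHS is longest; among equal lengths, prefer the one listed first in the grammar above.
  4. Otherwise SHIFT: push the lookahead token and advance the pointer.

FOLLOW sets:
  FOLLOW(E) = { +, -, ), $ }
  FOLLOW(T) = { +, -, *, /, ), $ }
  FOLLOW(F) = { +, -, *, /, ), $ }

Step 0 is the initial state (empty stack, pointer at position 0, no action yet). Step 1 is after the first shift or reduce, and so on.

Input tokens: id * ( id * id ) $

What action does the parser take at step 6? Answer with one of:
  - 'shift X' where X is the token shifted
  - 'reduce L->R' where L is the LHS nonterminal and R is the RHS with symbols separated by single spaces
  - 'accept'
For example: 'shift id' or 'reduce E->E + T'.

Answer: shift id

Derivation:
Step 1: shift id. Stack=[id] ptr=1 lookahead=* remaining=[* ( id * id ) $]
Step 2: reduce F->id. Stack=[F] ptr=1 lookahead=* remaining=[* ( id * id ) $]
Step 3: reduce T->F. Stack=[T] ptr=1 lookahead=* remaining=[* ( id * id ) $]
Step 4: shift *. Stack=[T *] ptr=2 lookahead=( remaining=[( id * id ) $]
Step 5: shift (. Stack=[T * (] ptr=3 lookahead=id remaining=[id * id ) $]
Step 6: shift id. Stack=[T * ( id] ptr=4 lookahead=* remaining=[* id ) $]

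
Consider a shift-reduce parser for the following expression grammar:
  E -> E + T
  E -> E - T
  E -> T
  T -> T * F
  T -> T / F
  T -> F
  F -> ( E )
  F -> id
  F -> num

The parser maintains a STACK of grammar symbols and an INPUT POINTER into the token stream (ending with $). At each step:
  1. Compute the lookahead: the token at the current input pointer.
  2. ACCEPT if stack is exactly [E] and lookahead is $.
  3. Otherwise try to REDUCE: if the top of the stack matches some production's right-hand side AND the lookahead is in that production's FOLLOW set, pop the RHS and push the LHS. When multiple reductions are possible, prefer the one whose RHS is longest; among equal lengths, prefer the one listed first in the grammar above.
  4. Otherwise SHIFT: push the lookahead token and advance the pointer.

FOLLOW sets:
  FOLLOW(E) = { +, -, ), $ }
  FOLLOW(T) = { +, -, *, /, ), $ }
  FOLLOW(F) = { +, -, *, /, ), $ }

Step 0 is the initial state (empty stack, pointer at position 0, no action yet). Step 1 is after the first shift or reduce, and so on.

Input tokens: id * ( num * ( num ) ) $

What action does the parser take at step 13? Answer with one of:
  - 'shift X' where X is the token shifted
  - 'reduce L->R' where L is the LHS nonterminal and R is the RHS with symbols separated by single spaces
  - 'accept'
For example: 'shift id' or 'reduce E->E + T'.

Answer: reduce T->F

Derivation:
Step 1: shift id. Stack=[id] ptr=1 lookahead=* remaining=[* ( num * ( num ) ) $]
Step 2: reduce F->id. Stack=[F] ptr=1 lookahead=* remaining=[* ( num * ( num ) ) $]
Step 3: reduce T->F. Stack=[T] ptr=1 lookahead=* remaining=[* ( num * ( num ) ) $]
Step 4: shift *. Stack=[T *] ptr=2 lookahead=( remaining=[( num * ( num ) ) $]
Step 5: shift (. Stack=[T * (] ptr=3 lookahead=num remaining=[num * ( num ) ) $]
Step 6: shift num. Stack=[T * ( num] ptr=4 lookahead=* remaining=[* ( num ) ) $]
Step 7: reduce F->num. Stack=[T * ( F] ptr=4 lookahead=* remaining=[* ( num ) ) $]
Step 8: reduce T->F. Stack=[T * ( T] ptr=4 lookahead=* remaining=[* ( num ) ) $]
Step 9: shift *. Stack=[T * ( T *] ptr=5 lookahead=( remaining=[( num ) ) $]
Step 10: shift (. Stack=[T * ( T * (] ptr=6 lookahead=num remaining=[num ) ) $]
Step 11: shift num. Stack=[T * ( T * ( num] ptr=7 lookahead=) remaining=[) ) $]
Step 12: reduce F->num. Stack=[T * ( T * ( F] ptr=7 lookahead=) remaining=[) ) $]
Step 13: reduce T->F. Stack=[T * ( T * ( T] ptr=7 lookahead=) remaining=[) ) $]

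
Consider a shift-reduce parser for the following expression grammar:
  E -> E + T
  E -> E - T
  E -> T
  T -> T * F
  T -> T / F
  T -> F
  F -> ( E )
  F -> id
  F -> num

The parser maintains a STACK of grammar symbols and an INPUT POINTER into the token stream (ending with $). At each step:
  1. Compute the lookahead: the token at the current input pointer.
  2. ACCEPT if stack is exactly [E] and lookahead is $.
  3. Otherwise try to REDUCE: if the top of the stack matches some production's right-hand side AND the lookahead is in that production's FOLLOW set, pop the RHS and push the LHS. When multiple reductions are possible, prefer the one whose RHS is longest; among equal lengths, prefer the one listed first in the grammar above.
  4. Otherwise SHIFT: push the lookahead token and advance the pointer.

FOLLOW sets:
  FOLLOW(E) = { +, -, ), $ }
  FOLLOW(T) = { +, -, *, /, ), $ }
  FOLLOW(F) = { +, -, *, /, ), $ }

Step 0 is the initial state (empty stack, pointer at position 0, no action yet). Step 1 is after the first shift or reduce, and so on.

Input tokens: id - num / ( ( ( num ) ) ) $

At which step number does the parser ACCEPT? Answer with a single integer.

Step 1: shift id. Stack=[id] ptr=1 lookahead=- remaining=[- num / ( ( ( num ) ) ) $]
Step 2: reduce F->id. Stack=[F] ptr=1 lookahead=- remaining=[- num / ( ( ( num ) ) ) $]
Step 3: reduce T->F. Stack=[T] ptr=1 lookahead=- remaining=[- num / ( ( ( num ) ) ) $]
Step 4: reduce E->T. Stack=[E] ptr=1 lookahead=- remaining=[- num / ( ( ( num ) ) ) $]
Step 5: shift -. Stack=[E -] ptr=2 lookahead=num remaining=[num / ( ( ( num ) ) ) $]
Step 6: shift num. Stack=[E - num] ptr=3 lookahead=/ remaining=[/ ( ( ( num ) ) ) $]
Step 7: reduce F->num. Stack=[E - F] ptr=3 lookahead=/ remaining=[/ ( ( ( num ) ) ) $]
Step 8: reduce T->F. Stack=[E - T] ptr=3 lookahead=/ remaining=[/ ( ( ( num ) ) ) $]
Step 9: shift /. Stack=[E - T /] ptr=4 lookahead=( remaining=[( ( ( num ) ) ) $]
Step 10: shift (. Stack=[E - T / (] ptr=5 lookahead=( remaining=[( ( num ) ) ) $]
Step 11: shift (. Stack=[E - T / ( (] ptr=6 lookahead=( remaining=[( num ) ) ) $]
Step 12: shift (. Stack=[E - T / ( ( (] ptr=7 lookahead=num remaining=[num ) ) ) $]
Step 13: shift num. Stack=[E - T / ( ( ( num] ptr=8 lookahead=) remaining=[) ) ) $]
Step 14: reduce F->num. Stack=[E - T / ( ( ( F] ptr=8 lookahead=) remaining=[) ) ) $]
Step 15: reduce T->F. Stack=[E - T / ( ( ( T] ptr=8 lookahead=) remaining=[) ) ) $]
Step 16: reduce E->T. Stack=[E - T / ( ( ( E] ptr=8 lookahead=) remaining=[) ) ) $]
Step 17: shift ). Stack=[E - T / ( ( ( E )] ptr=9 lookahead=) remaining=[) ) $]
Step 18: reduce F->( E ). Stack=[E - T / ( ( F] ptr=9 lookahead=) remaining=[) ) $]
Step 19: reduce T->F. Stack=[E - T / ( ( T] ptr=9 lookahead=) remaining=[) ) $]
Step 20: reduce E->T. Stack=[E - T / ( ( E] ptr=9 lookahead=) remaining=[) ) $]
Step 21: shift ). Stack=[E - T / ( ( E )] ptr=10 lookahead=) remaining=[) $]
Step 22: reduce F->( E ). Stack=[E - T / ( F] ptr=10 lookahead=) remaining=[) $]
Step 23: reduce T->F. Stack=[E - T / ( T] ptr=10 lookahead=) remaining=[) $]
Step 24: reduce E->T. Stack=[E - T / ( E] ptr=10 lookahead=) remaining=[) $]
Step 25: shift ). Stack=[E - T / ( E )] ptr=11 lookahead=$ remaining=[$]
Step 26: reduce F->( E ). Stack=[E - T / F] ptr=11 lookahead=$ remaining=[$]
Step 27: reduce T->T / F. Stack=[E - T] ptr=11 lookahead=$ remaining=[$]
Step 28: reduce E->E - T. Stack=[E] ptr=11 lookahead=$ remaining=[$]
Step 29: accept. Stack=[E] ptr=11 lookahead=$ remaining=[$]

Answer: 29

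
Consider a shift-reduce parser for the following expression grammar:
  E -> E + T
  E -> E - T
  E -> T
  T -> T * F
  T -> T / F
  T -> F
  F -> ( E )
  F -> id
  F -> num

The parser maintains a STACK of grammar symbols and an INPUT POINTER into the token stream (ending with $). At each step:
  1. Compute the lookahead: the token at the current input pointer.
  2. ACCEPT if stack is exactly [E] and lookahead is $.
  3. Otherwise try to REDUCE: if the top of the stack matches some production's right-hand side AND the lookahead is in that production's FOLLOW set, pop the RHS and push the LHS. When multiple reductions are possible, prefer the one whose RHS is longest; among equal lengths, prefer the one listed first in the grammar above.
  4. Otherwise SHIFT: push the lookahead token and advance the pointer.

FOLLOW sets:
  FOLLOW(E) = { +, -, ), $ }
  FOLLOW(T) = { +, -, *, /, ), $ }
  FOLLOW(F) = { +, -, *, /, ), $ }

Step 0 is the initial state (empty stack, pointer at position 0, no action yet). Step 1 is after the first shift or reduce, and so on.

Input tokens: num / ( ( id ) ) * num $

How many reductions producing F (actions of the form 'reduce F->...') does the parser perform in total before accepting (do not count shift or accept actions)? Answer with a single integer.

Answer: 5

Derivation:
Step 1: shift num. Stack=[num] ptr=1 lookahead=/ remaining=[/ ( ( id ) ) * num $]
Step 2: reduce F->num. Stack=[F] ptr=1 lookahead=/ remaining=[/ ( ( id ) ) * num $]
Step 3: reduce T->F. Stack=[T] ptr=1 lookahead=/ remaining=[/ ( ( id ) ) * num $]
Step 4: shift /. Stack=[T /] ptr=2 lookahead=( remaining=[( ( id ) ) * num $]
Step 5: shift (. Stack=[T / (] ptr=3 lookahead=( remaining=[( id ) ) * num $]
Step 6: shift (. Stack=[T / ( (] ptr=4 lookahead=id remaining=[id ) ) * num $]
Step 7: shift id. Stack=[T / ( ( id] ptr=5 lookahead=) remaining=[) ) * num $]
Step 8: reduce F->id. Stack=[T / ( ( F] ptr=5 lookahead=) remaining=[) ) * num $]
Step 9: reduce T->F. Stack=[T / ( ( T] ptr=5 lookahead=) remaining=[) ) * num $]
Step 10: reduce E->T. Stack=[T / ( ( E] ptr=5 lookahead=) remaining=[) ) * num $]
Step 11: shift ). Stack=[T / ( ( E )] ptr=6 lookahead=) remaining=[) * num $]
Step 12: reduce F->( E ). Stack=[T / ( F] ptr=6 lookahead=) remaining=[) * num $]
Step 13: reduce T->F. Stack=[T / ( T] ptr=6 lookahead=) remaining=[) * num $]
Step 14: reduce E->T. Stack=[T / ( E] ptr=6 lookahead=) remaining=[) * num $]
Step 15: shift ). Stack=[T / ( E )] ptr=7 lookahead=* remaining=[* num $]
Step 16: reduce F->( E ). Stack=[T / F] ptr=7 lookahead=* remaining=[* num $]
Step 17: reduce T->T / F. Stack=[T] ptr=7 lookahead=* remaining=[* num $]
Step 18: shift *. Stack=[T *] ptr=8 lookahead=num remaining=[num $]
Step 19: shift num. Stack=[T * num] ptr=9 lookahead=$ remaining=[$]
Step 20: reduce F->num. Stack=[T * F] ptr=9 lookahead=$ remaining=[$]
Step 21: reduce T->T * F. Stack=[T] ptr=9 lookahead=$ remaining=[$]
Step 22: reduce E->T. Stack=[E] ptr=9 lookahead=$ remaining=[$]
Step 23: accept. Stack=[E] ptr=9 lookahead=$ remaining=[$]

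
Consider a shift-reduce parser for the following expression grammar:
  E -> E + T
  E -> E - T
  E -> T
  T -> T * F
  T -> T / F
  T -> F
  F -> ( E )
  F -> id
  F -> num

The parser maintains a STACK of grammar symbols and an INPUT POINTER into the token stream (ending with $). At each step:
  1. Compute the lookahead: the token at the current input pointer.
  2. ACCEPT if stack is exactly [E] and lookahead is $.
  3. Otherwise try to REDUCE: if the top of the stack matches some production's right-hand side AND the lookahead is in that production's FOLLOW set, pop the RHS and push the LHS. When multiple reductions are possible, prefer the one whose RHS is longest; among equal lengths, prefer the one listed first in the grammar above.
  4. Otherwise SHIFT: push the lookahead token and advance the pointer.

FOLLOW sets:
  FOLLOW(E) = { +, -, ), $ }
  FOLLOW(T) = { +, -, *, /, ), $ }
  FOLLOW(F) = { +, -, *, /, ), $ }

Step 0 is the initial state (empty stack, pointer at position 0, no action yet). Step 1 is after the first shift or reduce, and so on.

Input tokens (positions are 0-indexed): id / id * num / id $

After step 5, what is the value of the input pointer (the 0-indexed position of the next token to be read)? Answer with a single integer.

Answer: 3

Derivation:
Step 1: shift id. Stack=[id] ptr=1 lookahead=/ remaining=[/ id * num / id $]
Step 2: reduce F->id. Stack=[F] ptr=1 lookahead=/ remaining=[/ id * num / id $]
Step 3: reduce T->F. Stack=[T] ptr=1 lookahead=/ remaining=[/ id * num / id $]
Step 4: shift /. Stack=[T /] ptr=2 lookahead=id remaining=[id * num / id $]
Step 5: shift id. Stack=[T / id] ptr=3 lookahead=* remaining=[* num / id $]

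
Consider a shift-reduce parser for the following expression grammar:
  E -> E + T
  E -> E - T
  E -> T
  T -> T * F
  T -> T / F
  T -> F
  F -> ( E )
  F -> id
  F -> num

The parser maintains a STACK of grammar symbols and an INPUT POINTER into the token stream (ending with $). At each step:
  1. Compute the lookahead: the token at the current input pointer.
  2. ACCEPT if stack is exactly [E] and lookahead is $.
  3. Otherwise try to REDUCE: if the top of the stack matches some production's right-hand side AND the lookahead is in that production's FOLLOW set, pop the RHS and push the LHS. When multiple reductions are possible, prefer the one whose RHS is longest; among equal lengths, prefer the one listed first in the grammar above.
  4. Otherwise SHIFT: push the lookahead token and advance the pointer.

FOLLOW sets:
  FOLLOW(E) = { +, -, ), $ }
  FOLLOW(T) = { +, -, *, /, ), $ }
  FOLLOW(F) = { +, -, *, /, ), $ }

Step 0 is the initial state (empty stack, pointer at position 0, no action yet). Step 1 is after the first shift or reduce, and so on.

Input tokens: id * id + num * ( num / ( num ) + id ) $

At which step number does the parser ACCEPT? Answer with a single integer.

Answer: 37

Derivation:
Step 1: shift id. Stack=[id] ptr=1 lookahead=* remaining=[* id + num * ( num / ( num ) + id ) $]
Step 2: reduce F->id. Stack=[F] ptr=1 lookahead=* remaining=[* id + num * ( num / ( num ) + id ) $]
Step 3: reduce T->F. Stack=[T] ptr=1 lookahead=* remaining=[* id + num * ( num / ( num ) + id ) $]
Step 4: shift *. Stack=[T *] ptr=2 lookahead=id remaining=[id + num * ( num / ( num ) + id ) $]
Step 5: shift id. Stack=[T * id] ptr=3 lookahead=+ remaining=[+ num * ( num / ( num ) + id ) $]
Step 6: reduce F->id. Stack=[T * F] ptr=3 lookahead=+ remaining=[+ num * ( num / ( num ) + id ) $]
Step 7: reduce T->T * F. Stack=[T] ptr=3 lookahead=+ remaining=[+ num * ( num / ( num ) + id ) $]
Step 8: reduce E->T. Stack=[E] ptr=3 lookahead=+ remaining=[+ num * ( num / ( num ) + id ) $]
Step 9: shift +. Stack=[E +] ptr=4 lookahead=num remaining=[num * ( num / ( num ) + id ) $]
Step 10: shift num. Stack=[E + num] ptr=5 lookahead=* remaining=[* ( num / ( num ) + id ) $]
Step 11: reduce F->num. Stack=[E + F] ptr=5 lookahead=* remaining=[* ( num / ( num ) + id ) $]
Step 12: reduce T->F. Stack=[E + T] ptr=5 lookahead=* remaining=[* ( num / ( num ) + id ) $]
Step 13: shift *. Stack=[E + T *] ptr=6 lookahead=( remaining=[( num / ( num ) + id ) $]
Step 14: shift (. Stack=[E + T * (] ptr=7 lookahead=num remaining=[num / ( num ) + id ) $]
Step 15: shift num. Stack=[E + T * ( num] ptr=8 lookahead=/ remaining=[/ ( num ) + id ) $]
Step 16: reduce F->num. Stack=[E + T * ( F] ptr=8 lookahead=/ remaining=[/ ( num ) + id ) $]
Step 17: reduce T->F. Stack=[E + T * ( T] ptr=8 lookahead=/ remaining=[/ ( num ) + id ) $]
Step 18: shift /. Stack=[E + T * ( T /] ptr=9 lookahead=( remaining=[( num ) + id ) $]
Step 19: shift (. Stack=[E + T * ( T / (] ptr=10 lookahead=num remaining=[num ) + id ) $]
Step 20: shift num. Stack=[E + T * ( T / ( num] ptr=11 lookahead=) remaining=[) + id ) $]
Step 21: reduce F->num. Stack=[E + T * ( T / ( F] ptr=11 lookahead=) remaining=[) + id ) $]
Step 22: reduce T->F. Stack=[E + T * ( T / ( T] ptr=11 lookahead=) remaining=[) + id ) $]
Step 23: reduce E->T. Stack=[E + T * ( T / ( E] ptr=11 lookahead=) remaining=[) + id ) $]
Step 24: shift ). Stack=[E + T * ( T / ( E )] ptr=12 lookahead=+ remaining=[+ id ) $]
Step 25: reduce F->( E ). Stack=[E + T * ( T / F] ptr=12 lookahead=+ remaining=[+ id ) $]
Step 26: reduce T->T / F. Stack=[E + T * ( T] ptr=12 lookahead=+ remaining=[+ id ) $]
Step 27: reduce E->T. Stack=[E + T * ( E] ptr=12 lookahead=+ remaining=[+ id ) $]
Step 28: shift +. Stack=[E + T * ( E +] ptr=13 lookahead=id remaining=[id ) $]
Step 29: shift id. Stack=[E + T * ( E + id] ptr=14 lookahead=) remaining=[) $]
Step 30: reduce F->id. Stack=[E + T * ( E + F] ptr=14 lookahead=) remaining=[) $]
Step 31: reduce T->F. Stack=[E + T * ( E + T] ptr=14 lookahead=) remaining=[) $]
Step 32: reduce E->E + T. Stack=[E + T * ( E] ptr=14 lookahead=) remaining=[) $]
Step 33: shift ). Stack=[E + T * ( E )] ptr=15 lookahead=$ remaining=[$]
Step 34: reduce F->( E ). Stack=[E + T * F] ptr=15 lookahead=$ remaining=[$]
Step 35: reduce T->T * F. Stack=[E + T] ptr=15 lookahead=$ remaining=[$]
Step 36: reduce E->E + T. Stack=[E] ptr=15 lookahead=$ remaining=[$]
Step 37: accept. Stack=[E] ptr=15 lookahead=$ remaining=[$]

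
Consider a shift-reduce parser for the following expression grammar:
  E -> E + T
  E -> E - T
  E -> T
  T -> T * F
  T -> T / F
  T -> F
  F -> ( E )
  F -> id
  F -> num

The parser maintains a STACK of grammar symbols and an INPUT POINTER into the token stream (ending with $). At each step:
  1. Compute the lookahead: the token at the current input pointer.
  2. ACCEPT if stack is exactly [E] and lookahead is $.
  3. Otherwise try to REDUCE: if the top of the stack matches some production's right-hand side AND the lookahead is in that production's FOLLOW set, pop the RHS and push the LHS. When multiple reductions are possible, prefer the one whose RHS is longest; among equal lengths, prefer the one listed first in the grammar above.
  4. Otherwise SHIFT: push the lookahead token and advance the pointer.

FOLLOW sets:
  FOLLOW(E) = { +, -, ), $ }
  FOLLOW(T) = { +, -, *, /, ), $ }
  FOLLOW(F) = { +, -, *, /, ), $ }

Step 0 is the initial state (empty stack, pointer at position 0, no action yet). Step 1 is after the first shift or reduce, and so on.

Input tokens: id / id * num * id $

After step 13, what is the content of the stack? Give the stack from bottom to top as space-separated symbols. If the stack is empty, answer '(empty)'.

Answer: T * id

Derivation:
Step 1: shift id. Stack=[id] ptr=1 lookahead=/ remaining=[/ id * num * id $]
Step 2: reduce F->id. Stack=[F] ptr=1 lookahead=/ remaining=[/ id * num * id $]
Step 3: reduce T->F. Stack=[T] ptr=1 lookahead=/ remaining=[/ id * num * id $]
Step 4: shift /. Stack=[T /] ptr=2 lookahead=id remaining=[id * num * id $]
Step 5: shift id. Stack=[T / id] ptr=3 lookahead=* remaining=[* num * id $]
Step 6: reduce F->id. Stack=[T / F] ptr=3 lookahead=* remaining=[* num * id $]
Step 7: reduce T->T / F. Stack=[T] ptr=3 lookahead=* remaining=[* num * id $]
Step 8: shift *. Stack=[T *] ptr=4 lookahead=num remaining=[num * id $]
Step 9: shift num. Stack=[T * num] ptr=5 lookahead=* remaining=[* id $]
Step 10: reduce F->num. Stack=[T * F] ptr=5 lookahead=* remaining=[* id $]
Step 11: reduce T->T * F. Stack=[T] ptr=5 lookahead=* remaining=[* id $]
Step 12: shift *. Stack=[T *] ptr=6 lookahead=id remaining=[id $]
Step 13: shift id. Stack=[T * id] ptr=7 lookahead=$ remaining=[$]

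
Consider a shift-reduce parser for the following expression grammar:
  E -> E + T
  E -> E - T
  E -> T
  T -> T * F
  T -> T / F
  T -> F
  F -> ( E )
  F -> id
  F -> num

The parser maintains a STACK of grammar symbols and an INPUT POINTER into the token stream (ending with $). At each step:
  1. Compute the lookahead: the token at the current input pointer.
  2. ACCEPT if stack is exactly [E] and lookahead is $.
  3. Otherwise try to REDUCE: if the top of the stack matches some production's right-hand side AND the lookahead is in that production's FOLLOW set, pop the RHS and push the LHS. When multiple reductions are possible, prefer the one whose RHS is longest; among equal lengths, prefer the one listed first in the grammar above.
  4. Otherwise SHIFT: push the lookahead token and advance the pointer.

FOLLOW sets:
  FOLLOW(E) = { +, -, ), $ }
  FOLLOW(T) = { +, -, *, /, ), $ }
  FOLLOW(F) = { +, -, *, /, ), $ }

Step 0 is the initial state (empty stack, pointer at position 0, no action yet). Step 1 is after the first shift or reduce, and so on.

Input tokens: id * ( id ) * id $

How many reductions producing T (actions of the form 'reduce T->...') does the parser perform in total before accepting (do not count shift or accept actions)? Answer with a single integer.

Step 1: shift id. Stack=[id] ptr=1 lookahead=* remaining=[* ( id ) * id $]
Step 2: reduce F->id. Stack=[F] ptr=1 lookahead=* remaining=[* ( id ) * id $]
Step 3: reduce T->F. Stack=[T] ptr=1 lookahead=* remaining=[* ( id ) * id $]
Step 4: shift *. Stack=[T *] ptr=2 lookahead=( remaining=[( id ) * id $]
Step 5: shift (. Stack=[T * (] ptr=3 lookahead=id remaining=[id ) * id $]
Step 6: shift id. Stack=[T * ( id] ptr=4 lookahead=) remaining=[) * id $]
Step 7: reduce F->id. Stack=[T * ( F] ptr=4 lookahead=) remaining=[) * id $]
Step 8: reduce T->F. Stack=[T * ( T] ptr=4 lookahead=) remaining=[) * id $]
Step 9: reduce E->T. Stack=[T * ( E] ptr=4 lookahead=) remaining=[) * id $]
Step 10: shift ). Stack=[T * ( E )] ptr=5 lookahead=* remaining=[* id $]
Step 11: reduce F->( E ). Stack=[T * F] ptr=5 lookahead=* remaining=[* id $]
Step 12: reduce T->T * F. Stack=[T] ptr=5 lookahead=* remaining=[* id $]
Step 13: shift *. Stack=[T *] ptr=6 lookahead=id remaining=[id $]
Step 14: shift id. Stack=[T * id] ptr=7 lookahead=$ remaining=[$]
Step 15: reduce F->id. Stack=[T * F] ptr=7 lookahead=$ remaining=[$]
Step 16: reduce T->T * F. Stack=[T] ptr=7 lookahead=$ remaining=[$]
Step 17: reduce E->T. Stack=[E] ptr=7 lookahead=$ remaining=[$]
Step 18: accept. Stack=[E] ptr=7 lookahead=$ remaining=[$]

Answer: 4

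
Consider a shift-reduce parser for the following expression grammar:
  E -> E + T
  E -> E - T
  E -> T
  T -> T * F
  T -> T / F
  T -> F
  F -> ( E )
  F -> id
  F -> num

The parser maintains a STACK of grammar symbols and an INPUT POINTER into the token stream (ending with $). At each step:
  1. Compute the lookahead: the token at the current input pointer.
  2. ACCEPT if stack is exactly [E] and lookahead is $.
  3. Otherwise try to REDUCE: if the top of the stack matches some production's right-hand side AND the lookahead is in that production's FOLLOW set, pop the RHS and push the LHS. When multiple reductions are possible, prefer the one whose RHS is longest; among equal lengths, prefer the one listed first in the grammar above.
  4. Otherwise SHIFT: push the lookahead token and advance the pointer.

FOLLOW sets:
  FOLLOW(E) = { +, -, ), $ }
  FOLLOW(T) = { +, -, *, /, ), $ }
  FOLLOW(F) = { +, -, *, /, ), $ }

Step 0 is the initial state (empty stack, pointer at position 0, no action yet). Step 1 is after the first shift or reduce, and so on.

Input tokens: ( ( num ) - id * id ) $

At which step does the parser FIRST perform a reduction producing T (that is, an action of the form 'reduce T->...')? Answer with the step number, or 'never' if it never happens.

Answer: 5

Derivation:
Step 1: shift (. Stack=[(] ptr=1 lookahead=( remaining=[( num ) - id * id ) $]
Step 2: shift (. Stack=[( (] ptr=2 lookahead=num remaining=[num ) - id * id ) $]
Step 3: shift num. Stack=[( ( num] ptr=3 lookahead=) remaining=[) - id * id ) $]
Step 4: reduce F->num. Stack=[( ( F] ptr=3 lookahead=) remaining=[) - id * id ) $]
Step 5: reduce T->F. Stack=[( ( T] ptr=3 lookahead=) remaining=[) - id * id ) $]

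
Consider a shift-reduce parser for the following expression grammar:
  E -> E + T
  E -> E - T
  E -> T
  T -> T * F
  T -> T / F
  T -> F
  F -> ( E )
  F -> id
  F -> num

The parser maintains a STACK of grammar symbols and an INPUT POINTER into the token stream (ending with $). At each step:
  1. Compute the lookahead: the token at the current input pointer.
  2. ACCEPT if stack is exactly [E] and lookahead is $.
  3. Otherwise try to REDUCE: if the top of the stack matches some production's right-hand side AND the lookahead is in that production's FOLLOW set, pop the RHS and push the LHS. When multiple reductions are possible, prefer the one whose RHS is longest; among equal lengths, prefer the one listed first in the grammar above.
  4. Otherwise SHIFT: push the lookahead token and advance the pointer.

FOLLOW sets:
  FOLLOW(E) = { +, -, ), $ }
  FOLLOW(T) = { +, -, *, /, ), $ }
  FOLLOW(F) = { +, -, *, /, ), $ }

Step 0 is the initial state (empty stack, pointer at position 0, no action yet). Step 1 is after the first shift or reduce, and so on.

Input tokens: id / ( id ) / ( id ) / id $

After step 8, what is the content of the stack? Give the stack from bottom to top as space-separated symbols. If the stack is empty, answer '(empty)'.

Answer: T / ( T

Derivation:
Step 1: shift id. Stack=[id] ptr=1 lookahead=/ remaining=[/ ( id ) / ( id ) / id $]
Step 2: reduce F->id. Stack=[F] ptr=1 lookahead=/ remaining=[/ ( id ) / ( id ) / id $]
Step 3: reduce T->F. Stack=[T] ptr=1 lookahead=/ remaining=[/ ( id ) / ( id ) / id $]
Step 4: shift /. Stack=[T /] ptr=2 lookahead=( remaining=[( id ) / ( id ) / id $]
Step 5: shift (. Stack=[T / (] ptr=3 lookahead=id remaining=[id ) / ( id ) / id $]
Step 6: shift id. Stack=[T / ( id] ptr=4 lookahead=) remaining=[) / ( id ) / id $]
Step 7: reduce F->id. Stack=[T / ( F] ptr=4 lookahead=) remaining=[) / ( id ) / id $]
Step 8: reduce T->F. Stack=[T / ( T] ptr=4 lookahead=) remaining=[) / ( id ) / id $]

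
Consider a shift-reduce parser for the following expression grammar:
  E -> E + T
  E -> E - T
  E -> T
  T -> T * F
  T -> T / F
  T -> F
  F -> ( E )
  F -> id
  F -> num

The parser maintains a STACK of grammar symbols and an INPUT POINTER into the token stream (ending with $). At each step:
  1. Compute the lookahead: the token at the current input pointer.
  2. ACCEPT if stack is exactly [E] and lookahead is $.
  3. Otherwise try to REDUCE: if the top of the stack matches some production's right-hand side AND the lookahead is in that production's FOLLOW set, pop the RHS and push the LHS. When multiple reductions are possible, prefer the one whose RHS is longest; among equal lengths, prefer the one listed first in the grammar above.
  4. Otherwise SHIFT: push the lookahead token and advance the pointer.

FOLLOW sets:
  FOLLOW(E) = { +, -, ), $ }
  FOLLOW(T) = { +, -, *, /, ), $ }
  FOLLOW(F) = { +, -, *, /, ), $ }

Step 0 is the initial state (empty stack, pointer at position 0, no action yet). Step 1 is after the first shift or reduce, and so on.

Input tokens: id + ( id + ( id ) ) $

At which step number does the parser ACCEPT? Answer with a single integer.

Answer: 25

Derivation:
Step 1: shift id. Stack=[id] ptr=1 lookahead=+ remaining=[+ ( id + ( id ) ) $]
Step 2: reduce F->id. Stack=[F] ptr=1 lookahead=+ remaining=[+ ( id + ( id ) ) $]
Step 3: reduce T->F. Stack=[T] ptr=1 lookahead=+ remaining=[+ ( id + ( id ) ) $]
Step 4: reduce E->T. Stack=[E] ptr=1 lookahead=+ remaining=[+ ( id + ( id ) ) $]
Step 5: shift +. Stack=[E +] ptr=2 lookahead=( remaining=[( id + ( id ) ) $]
Step 6: shift (. Stack=[E + (] ptr=3 lookahead=id remaining=[id + ( id ) ) $]
Step 7: shift id. Stack=[E + ( id] ptr=4 lookahead=+ remaining=[+ ( id ) ) $]
Step 8: reduce F->id. Stack=[E + ( F] ptr=4 lookahead=+ remaining=[+ ( id ) ) $]
Step 9: reduce T->F. Stack=[E + ( T] ptr=4 lookahead=+ remaining=[+ ( id ) ) $]
Step 10: reduce E->T. Stack=[E + ( E] ptr=4 lookahead=+ remaining=[+ ( id ) ) $]
Step 11: shift +. Stack=[E + ( E +] ptr=5 lookahead=( remaining=[( id ) ) $]
Step 12: shift (. Stack=[E + ( E + (] ptr=6 lookahead=id remaining=[id ) ) $]
Step 13: shift id. Stack=[E + ( E + ( id] ptr=7 lookahead=) remaining=[) ) $]
Step 14: reduce F->id. Stack=[E + ( E + ( F] ptr=7 lookahead=) remaining=[) ) $]
Step 15: reduce T->F. Stack=[E + ( E + ( T] ptr=7 lookahead=) remaining=[) ) $]
Step 16: reduce E->T. Stack=[E + ( E + ( E] ptr=7 lookahead=) remaining=[) ) $]
Step 17: shift ). Stack=[E + ( E + ( E )] ptr=8 lookahead=) remaining=[) $]
Step 18: reduce F->( E ). Stack=[E + ( E + F] ptr=8 lookahead=) remaining=[) $]
Step 19: reduce T->F. Stack=[E + ( E + T] ptr=8 lookahead=) remaining=[) $]
Step 20: reduce E->E + T. Stack=[E + ( E] ptr=8 lookahead=) remaining=[) $]
Step 21: shift ). Stack=[E + ( E )] ptr=9 lookahead=$ remaining=[$]
Step 22: reduce F->( E ). Stack=[E + F] ptr=9 lookahead=$ remaining=[$]
Step 23: reduce T->F. Stack=[E + T] ptr=9 lookahead=$ remaining=[$]
Step 24: reduce E->E + T. Stack=[E] ptr=9 lookahead=$ remaining=[$]
Step 25: accept. Stack=[E] ptr=9 lookahead=$ remaining=[$]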